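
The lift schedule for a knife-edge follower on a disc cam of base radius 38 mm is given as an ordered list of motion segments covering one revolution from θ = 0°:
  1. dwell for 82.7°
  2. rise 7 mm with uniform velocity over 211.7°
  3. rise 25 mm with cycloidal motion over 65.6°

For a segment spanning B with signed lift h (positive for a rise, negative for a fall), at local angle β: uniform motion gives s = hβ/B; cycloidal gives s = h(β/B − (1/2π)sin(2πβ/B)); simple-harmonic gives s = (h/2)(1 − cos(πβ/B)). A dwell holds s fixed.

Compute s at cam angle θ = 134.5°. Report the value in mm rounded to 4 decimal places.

seg 1 [0°–82.7°] dwell: s stays 0.0000
seg 2 [82.7°–294.4°] uniform, h=7: θ=134.5° here. β=51.8, B=211.7. 7·51.8/211.7 = 1.7128 → s = 1.7128

1.7128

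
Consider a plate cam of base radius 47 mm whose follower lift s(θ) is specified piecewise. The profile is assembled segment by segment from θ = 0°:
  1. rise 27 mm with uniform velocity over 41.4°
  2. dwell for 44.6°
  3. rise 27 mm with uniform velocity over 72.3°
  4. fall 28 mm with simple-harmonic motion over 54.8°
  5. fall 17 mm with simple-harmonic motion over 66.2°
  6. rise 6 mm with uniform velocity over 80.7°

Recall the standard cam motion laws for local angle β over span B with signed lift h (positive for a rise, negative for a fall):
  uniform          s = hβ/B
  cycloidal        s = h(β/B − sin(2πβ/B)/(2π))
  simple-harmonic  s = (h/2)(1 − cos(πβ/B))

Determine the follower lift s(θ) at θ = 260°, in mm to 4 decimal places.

seg 1 [0°–41.4°] uniform, h=27: full span → s += 27 → s = 27.0000
seg 2 [41.4°–86°] dwell: s stays 27.0000
seg 3 [86°–158.3°] uniform, h=27: full span → s += 27 → s = 54.0000
seg 4 [158.3°–213.1°] simple-harmonic, h=-28: full span → s += -28 → s = 26.0000
seg 5 [213.1°–279.3°] simple-harmonic, h=-17: θ=260° here. β=46.9, B=66.2. -17/2·(1 − cos(π·0.7085)) = -13.6771 → s = 12.3229

12.3229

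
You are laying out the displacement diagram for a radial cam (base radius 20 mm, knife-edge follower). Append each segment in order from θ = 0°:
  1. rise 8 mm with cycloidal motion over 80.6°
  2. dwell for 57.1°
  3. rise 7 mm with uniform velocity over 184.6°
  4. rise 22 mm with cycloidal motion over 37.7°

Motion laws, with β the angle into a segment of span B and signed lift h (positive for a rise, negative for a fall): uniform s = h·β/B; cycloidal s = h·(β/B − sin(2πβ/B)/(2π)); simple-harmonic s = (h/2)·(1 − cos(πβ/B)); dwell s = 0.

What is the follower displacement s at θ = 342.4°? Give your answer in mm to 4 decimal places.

seg 1 [0°–80.6°] cycloidal, h=8: full span → s += 8 → s = 8.0000
seg 2 [80.6°–137.7°] dwell: s stays 8.0000
seg 3 [137.7°–322.3°] uniform, h=7: full span → s += 7 → s = 15.0000
seg 4 [322.3°–360°] cycloidal, h=22: θ=342.4° here. β=20.1, B=37.7. 22·(0.5332 − sin(2π·0.5332)/(2π)) = 12.4536 → s = 27.4536

27.4536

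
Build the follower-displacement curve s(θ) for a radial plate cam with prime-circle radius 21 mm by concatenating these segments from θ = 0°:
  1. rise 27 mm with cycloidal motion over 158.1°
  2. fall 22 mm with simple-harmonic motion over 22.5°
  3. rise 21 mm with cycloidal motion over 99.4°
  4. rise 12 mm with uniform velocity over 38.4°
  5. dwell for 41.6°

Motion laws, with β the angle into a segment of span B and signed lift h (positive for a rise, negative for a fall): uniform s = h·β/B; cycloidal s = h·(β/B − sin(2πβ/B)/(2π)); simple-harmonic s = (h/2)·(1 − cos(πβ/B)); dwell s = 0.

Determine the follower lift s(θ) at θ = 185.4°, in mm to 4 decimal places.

seg 1 [0°–158.1°] cycloidal, h=27: full span → s += 27 → s = 27.0000
seg 2 [158.1°–180.6°] simple-harmonic, h=-22: full span → s += -22 → s = 5.0000
seg 3 [180.6°–280°] cycloidal, h=21: θ=185.4° here. β=4.8, B=99.4. 21·(0.0483 − sin(2π·0.0483)/(2π)) = 0.0155 → s = 5.0155

5.0155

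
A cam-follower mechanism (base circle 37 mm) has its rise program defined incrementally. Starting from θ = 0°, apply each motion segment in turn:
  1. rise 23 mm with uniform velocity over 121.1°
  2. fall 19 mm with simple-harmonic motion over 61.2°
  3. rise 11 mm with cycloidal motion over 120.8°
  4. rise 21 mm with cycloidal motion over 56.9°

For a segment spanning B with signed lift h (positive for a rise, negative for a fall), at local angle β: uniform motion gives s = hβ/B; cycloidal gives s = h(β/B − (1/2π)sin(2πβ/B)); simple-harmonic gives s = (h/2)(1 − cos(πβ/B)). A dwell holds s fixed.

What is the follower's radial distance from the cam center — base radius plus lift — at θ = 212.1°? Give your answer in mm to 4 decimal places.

seg 1 [0°–121.1°] uniform, h=23: full span → s += 23 → s = 23.0000
seg 2 [121.1°–182.3°] simple-harmonic, h=-19: full span → s += -19 → s = 4.0000
seg 3 [182.3°–303.1°] cycloidal, h=11: θ=212.1° here. β=29.8, B=120.8. 11·(0.2467 − sin(2π·0.2467)/(2π)) = 0.9633 → s = 4.9633
radial distance = base radius + s = 37 + 4.9633 = 41.9633

41.9633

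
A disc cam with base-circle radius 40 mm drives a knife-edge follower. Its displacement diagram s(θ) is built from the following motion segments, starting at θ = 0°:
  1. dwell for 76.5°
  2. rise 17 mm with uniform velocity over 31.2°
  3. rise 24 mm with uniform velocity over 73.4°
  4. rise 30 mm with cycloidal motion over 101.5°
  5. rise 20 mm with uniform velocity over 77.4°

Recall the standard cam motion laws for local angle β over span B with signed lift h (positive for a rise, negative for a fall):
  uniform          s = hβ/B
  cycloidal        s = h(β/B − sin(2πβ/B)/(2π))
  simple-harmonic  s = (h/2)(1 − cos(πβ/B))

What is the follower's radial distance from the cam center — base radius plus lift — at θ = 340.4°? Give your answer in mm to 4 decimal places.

seg 1 [0°–76.5°] dwell: s stays 0.0000
seg 2 [76.5°–107.7°] uniform, h=17: full span → s += 17 → s = 17.0000
seg 3 [107.7°–181.1°] uniform, h=24: full span → s += 24 → s = 41.0000
seg 4 [181.1°–282.6°] cycloidal, h=30: full span → s += 30 → s = 71.0000
seg 5 [282.6°–360°] uniform, h=20: θ=340.4° here. β=57.8, B=77.4. 20·57.8/77.4 = 14.9354 → s = 85.9354
radial distance = base radius + s = 40 + 85.9354 = 125.9354

125.9354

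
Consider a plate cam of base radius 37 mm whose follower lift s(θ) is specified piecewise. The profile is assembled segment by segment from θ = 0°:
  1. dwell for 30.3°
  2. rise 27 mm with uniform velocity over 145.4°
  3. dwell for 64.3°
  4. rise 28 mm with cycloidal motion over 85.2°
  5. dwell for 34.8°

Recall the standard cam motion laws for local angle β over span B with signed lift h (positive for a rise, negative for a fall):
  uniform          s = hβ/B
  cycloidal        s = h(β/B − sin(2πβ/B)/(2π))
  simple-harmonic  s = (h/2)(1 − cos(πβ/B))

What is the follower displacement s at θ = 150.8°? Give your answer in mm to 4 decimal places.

seg 1 [0°–30.3°] dwell: s stays 0.0000
seg 2 [30.3°–175.7°] uniform, h=27: θ=150.8° here. β=120.5, B=145.4. 27·120.5/145.4 = 22.3762 → s = 22.3762

22.3762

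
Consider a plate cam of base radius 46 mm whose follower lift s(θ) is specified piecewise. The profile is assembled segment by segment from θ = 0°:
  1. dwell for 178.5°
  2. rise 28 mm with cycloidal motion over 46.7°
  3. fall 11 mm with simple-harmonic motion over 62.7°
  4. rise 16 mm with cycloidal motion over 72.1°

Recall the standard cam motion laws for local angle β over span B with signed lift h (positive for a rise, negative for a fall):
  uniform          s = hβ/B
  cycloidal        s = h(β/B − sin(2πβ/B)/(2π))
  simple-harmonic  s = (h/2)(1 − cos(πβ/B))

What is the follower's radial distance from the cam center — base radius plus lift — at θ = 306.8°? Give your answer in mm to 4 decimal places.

seg 1 [0°–178.5°] dwell: s stays 0.0000
seg 2 [178.5°–225.2°] cycloidal, h=28: full span → s += 28 → s = 28.0000
seg 3 [225.2°–287.9°] simple-harmonic, h=-11: full span → s += -11 → s = 17.0000
seg 4 [287.9°–360°] cycloidal, h=16: θ=306.8° here. β=18.9, B=72.1. 16·(0.2621 − sin(2π·0.2621)/(2π)) = 1.6551 → s = 18.6551
radial distance = base radius + s = 46 + 18.6551 = 64.6551

64.6551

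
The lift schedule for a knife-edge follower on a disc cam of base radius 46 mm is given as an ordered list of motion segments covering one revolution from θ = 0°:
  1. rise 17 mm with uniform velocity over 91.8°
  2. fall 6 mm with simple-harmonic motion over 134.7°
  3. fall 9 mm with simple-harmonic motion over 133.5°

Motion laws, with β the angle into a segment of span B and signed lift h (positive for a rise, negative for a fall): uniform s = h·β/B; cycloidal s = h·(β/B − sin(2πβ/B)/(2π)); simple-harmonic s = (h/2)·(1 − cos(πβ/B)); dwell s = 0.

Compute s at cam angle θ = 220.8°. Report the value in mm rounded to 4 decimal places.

seg 1 [0°–91.8°] uniform, h=17: full span → s += 17 → s = 17.0000
seg 2 [91.8°–226.5°] simple-harmonic, h=-6: θ=220.8° here. β=129, B=134.7. -6/2·(1 − cos(π·0.9577)) = -5.9735 → s = 11.0265

11.0265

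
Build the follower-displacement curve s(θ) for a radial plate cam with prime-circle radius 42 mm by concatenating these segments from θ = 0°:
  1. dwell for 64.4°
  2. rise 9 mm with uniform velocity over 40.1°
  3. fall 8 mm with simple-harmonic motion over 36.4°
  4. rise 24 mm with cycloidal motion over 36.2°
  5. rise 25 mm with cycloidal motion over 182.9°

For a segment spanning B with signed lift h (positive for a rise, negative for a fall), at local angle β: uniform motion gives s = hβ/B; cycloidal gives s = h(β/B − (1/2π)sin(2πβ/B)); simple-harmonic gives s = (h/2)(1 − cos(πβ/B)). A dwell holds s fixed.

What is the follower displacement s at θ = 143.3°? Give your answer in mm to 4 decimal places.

seg 1 [0°–64.4°] dwell: s stays 0.0000
seg 2 [64.4°–104.5°] uniform, h=9: full span → s += 9 → s = 9.0000
seg 3 [104.5°–140.9°] simple-harmonic, h=-8: full span → s += -8 → s = 1.0000
seg 4 [140.9°–177.1°] cycloidal, h=24: θ=143.3° here. β=2.4, B=36.2. 24·(0.0663 − sin(2π·0.0663)/(2π)) = 0.0456 → s = 1.0456

1.0456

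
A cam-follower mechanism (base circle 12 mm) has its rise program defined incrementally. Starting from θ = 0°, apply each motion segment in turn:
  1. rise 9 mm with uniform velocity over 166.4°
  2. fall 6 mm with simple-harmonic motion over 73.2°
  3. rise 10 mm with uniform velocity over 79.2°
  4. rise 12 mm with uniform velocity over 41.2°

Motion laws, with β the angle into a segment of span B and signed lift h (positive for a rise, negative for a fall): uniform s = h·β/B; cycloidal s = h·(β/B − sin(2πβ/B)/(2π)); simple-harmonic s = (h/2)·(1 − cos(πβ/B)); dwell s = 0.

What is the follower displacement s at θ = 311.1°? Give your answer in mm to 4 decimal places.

seg 1 [0°–166.4°] uniform, h=9: full span → s += 9 → s = 9.0000
seg 2 [166.4°–239.6°] simple-harmonic, h=-6: full span → s += -6 → s = 3.0000
seg 3 [239.6°–318.8°] uniform, h=10: θ=311.1° here. β=71.5, B=79.2. 10·71.5/79.2 = 9.0278 → s = 12.0278

12.0278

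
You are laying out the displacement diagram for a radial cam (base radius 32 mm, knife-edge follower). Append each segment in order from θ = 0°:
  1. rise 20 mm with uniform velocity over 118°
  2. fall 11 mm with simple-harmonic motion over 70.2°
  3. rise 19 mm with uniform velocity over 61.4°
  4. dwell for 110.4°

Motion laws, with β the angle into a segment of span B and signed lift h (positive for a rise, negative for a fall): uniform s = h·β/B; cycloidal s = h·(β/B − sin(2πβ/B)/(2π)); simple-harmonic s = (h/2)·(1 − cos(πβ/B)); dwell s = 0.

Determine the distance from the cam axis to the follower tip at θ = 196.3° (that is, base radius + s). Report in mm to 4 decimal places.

seg 1 [0°–118°] uniform, h=20: full span → s += 20 → s = 20.0000
seg 2 [118°–188.2°] simple-harmonic, h=-11: full span → s += -11 → s = 9.0000
seg 3 [188.2°–249.6°] uniform, h=19: θ=196.3° here. β=8.1, B=61.4. 19·8.1/61.4 = 2.5065 → s = 11.5065
radial distance = base radius + s = 32 + 11.5065 = 43.5065

43.5065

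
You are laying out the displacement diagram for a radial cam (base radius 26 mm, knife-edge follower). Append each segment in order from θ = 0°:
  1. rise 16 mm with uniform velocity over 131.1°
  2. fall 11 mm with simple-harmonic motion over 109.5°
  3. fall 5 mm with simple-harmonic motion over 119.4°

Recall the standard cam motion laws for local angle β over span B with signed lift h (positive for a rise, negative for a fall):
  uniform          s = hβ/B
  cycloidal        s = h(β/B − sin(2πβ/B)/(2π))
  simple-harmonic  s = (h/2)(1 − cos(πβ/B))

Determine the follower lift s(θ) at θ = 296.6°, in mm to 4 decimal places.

seg 1 [0°–131.1°] uniform, h=16: full span → s += 16 → s = 16.0000
seg 2 [131.1°–240.6°] simple-harmonic, h=-11: full span → s += -11 → s = 5.0000
seg 3 [240.6°–360°] simple-harmonic, h=-5: θ=296.6° here. β=56, B=119.4. -5/2·(1 − cos(π·0.4690)) = -2.2570 → s = 2.7430

2.7430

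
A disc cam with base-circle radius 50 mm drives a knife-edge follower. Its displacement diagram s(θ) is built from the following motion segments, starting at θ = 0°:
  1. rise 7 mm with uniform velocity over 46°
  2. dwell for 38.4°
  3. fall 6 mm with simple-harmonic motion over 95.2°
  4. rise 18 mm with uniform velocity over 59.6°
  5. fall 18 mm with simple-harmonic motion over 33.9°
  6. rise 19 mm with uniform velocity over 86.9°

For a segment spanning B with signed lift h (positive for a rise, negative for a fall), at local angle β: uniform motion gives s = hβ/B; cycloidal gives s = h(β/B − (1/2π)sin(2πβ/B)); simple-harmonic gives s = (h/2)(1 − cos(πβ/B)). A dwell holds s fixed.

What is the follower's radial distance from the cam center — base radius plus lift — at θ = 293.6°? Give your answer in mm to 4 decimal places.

seg 1 [0°–46°] uniform, h=7: full span → s += 7 → s = 7.0000
seg 2 [46°–84.4°] dwell: s stays 7.0000
seg 3 [84.4°–179.6°] simple-harmonic, h=-6: full span → s += -6 → s = 1.0000
seg 4 [179.6°–239.2°] uniform, h=18: full span → s += 18 → s = 19.0000
seg 5 [239.2°–273.1°] simple-harmonic, h=-18: full span → s += -18 → s = 1.0000
seg 6 [273.1°–360°] uniform, h=19: θ=293.6° here. β=20.5, B=86.9. 19·20.5/86.9 = 4.4822 → s = 5.4822
radial distance = base radius + s = 50 + 5.4822 = 55.4822

55.4822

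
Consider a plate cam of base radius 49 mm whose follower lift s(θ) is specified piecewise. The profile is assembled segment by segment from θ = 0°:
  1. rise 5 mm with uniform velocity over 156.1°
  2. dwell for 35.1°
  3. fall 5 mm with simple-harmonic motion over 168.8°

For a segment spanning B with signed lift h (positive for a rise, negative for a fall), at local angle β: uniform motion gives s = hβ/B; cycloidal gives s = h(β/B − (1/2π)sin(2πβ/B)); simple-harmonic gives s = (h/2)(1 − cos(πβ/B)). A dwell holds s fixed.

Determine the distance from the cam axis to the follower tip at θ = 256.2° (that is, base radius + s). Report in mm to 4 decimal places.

seg 1 [0°–156.1°] uniform, h=5: full span → s += 5 → s = 5.0000
seg 2 [156.1°–191.2°] dwell: s stays 5.0000
seg 3 [191.2°–360°] simple-harmonic, h=-5: θ=256.2° here. β=65, B=168.8. -5/2·(1 − cos(π·0.3851)) = -1.6168 → s = 3.3832
radial distance = base radius + s = 49 + 3.3832 = 52.3832

52.3832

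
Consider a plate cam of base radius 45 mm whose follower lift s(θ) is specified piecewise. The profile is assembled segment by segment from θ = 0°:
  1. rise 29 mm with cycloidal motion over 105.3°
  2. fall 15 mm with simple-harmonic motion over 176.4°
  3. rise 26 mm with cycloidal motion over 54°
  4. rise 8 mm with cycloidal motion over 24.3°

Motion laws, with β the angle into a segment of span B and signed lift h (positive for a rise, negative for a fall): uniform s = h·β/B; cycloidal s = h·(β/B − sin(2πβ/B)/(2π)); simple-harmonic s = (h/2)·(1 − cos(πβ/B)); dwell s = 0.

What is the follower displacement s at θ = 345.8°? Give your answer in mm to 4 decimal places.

seg 1 [0°–105.3°] cycloidal, h=29: full span → s += 29 → s = 29.0000
seg 2 [105.3°–281.7°] simple-harmonic, h=-15: full span → s += -15 → s = 14.0000
seg 3 [281.7°–335.7°] cycloidal, h=26: full span → s += 26 → s = 40.0000
seg 4 [335.7°–360°] cycloidal, h=8: θ=345.8° here. β=10.1, B=24.3. 8·(0.4156 − sin(2π·0.4156)/(2π)) = 2.6814 → s = 42.6814

42.6814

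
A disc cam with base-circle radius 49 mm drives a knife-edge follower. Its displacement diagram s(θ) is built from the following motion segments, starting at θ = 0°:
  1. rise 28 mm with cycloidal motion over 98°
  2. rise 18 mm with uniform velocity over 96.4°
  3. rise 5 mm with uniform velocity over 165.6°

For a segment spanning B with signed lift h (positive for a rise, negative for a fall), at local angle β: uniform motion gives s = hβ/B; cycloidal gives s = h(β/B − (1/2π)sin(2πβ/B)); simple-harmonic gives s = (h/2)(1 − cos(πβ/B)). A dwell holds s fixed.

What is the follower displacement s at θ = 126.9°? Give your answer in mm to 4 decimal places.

seg 1 [0°–98°] cycloidal, h=28: full span → s += 28 → s = 28.0000
seg 2 [98°–194.4°] uniform, h=18: θ=126.9° here. β=28.9, B=96.4. 18·28.9/96.4 = 5.3963 → s = 33.3963

33.3963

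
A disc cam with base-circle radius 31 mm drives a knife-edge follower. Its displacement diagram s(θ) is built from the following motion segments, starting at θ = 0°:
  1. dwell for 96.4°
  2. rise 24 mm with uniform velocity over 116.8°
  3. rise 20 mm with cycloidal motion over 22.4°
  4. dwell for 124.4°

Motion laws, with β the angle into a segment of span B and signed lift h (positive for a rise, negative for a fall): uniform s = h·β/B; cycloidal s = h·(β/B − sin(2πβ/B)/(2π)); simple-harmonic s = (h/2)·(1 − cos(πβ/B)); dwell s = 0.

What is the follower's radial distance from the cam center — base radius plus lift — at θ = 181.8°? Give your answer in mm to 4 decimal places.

seg 1 [0°–96.4°] dwell: s stays 0.0000
seg 2 [96.4°–213.2°] uniform, h=24: θ=181.8° here. β=85.4, B=116.8. 24·85.4/116.8 = 17.5479 → s = 17.5479
radial distance = base radius + s = 31 + 17.5479 = 48.5479

48.5479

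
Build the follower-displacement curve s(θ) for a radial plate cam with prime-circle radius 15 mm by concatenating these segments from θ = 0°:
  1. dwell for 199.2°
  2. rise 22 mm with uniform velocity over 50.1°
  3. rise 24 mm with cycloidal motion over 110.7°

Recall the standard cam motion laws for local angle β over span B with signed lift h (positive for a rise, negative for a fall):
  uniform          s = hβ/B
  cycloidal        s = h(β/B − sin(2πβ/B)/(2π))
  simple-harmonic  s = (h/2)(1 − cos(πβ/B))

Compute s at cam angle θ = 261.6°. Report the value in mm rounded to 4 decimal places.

seg 1 [0°–199.2°] dwell: s stays 0.0000
seg 2 [199.2°–249.3°] uniform, h=22: full span → s += 22 → s = 22.0000
seg 3 [249.3°–360°] cycloidal, h=24: θ=261.6° here. β=12.3, B=110.7. 24·(0.1111 − sin(2π·0.1111)/(2π)) = 0.2114 → s = 22.2114

22.2114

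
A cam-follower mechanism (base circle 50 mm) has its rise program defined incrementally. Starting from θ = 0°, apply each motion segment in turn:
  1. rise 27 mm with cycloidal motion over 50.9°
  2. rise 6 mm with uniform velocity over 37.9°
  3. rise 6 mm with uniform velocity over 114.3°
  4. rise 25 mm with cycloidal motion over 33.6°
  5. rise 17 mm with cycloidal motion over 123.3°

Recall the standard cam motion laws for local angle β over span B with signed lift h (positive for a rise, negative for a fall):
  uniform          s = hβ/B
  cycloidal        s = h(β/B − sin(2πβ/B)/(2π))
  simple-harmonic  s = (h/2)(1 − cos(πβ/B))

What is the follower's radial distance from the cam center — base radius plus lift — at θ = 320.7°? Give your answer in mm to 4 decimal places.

seg 1 [0°–50.9°] cycloidal, h=27: full span → s += 27 → s = 27.0000
seg 2 [50.9°–88.8°] uniform, h=6: full span → s += 6 → s = 33.0000
seg 3 [88.8°–203.1°] uniform, h=6: full span → s += 6 → s = 39.0000
seg 4 [203.1°–236.7°] cycloidal, h=25: full span → s += 25 → s = 64.0000
seg 5 [236.7°–360°] cycloidal, h=17: θ=320.7° here. β=84, B=123.3. 17·(0.6813 − sin(2π·0.6813)/(2π)) = 14.0387 → s = 78.0387
radial distance = base radius + s = 50 + 78.0387 = 128.0387

128.0387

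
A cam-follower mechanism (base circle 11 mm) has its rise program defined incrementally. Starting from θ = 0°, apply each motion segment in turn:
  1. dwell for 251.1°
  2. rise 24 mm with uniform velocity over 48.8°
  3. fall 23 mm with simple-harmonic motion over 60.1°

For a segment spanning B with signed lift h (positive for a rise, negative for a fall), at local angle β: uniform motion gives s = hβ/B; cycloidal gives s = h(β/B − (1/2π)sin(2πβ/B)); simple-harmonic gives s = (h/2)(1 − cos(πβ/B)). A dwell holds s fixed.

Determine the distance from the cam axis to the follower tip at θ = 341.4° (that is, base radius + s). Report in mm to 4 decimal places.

seg 1 [0°–251.1°] dwell: s stays 0.0000
seg 2 [251.1°–299.9°] uniform, h=24: full span → s += 24 → s = 24.0000
seg 3 [299.9°–360°] simple-harmonic, h=-23: θ=341.4° here. β=41.5, B=60.1. -23/2·(1 − cos(π·0.6905)) = -17.9794 → s = 6.0206
radial distance = base radius + s = 11 + 6.0206 = 17.0206

17.0206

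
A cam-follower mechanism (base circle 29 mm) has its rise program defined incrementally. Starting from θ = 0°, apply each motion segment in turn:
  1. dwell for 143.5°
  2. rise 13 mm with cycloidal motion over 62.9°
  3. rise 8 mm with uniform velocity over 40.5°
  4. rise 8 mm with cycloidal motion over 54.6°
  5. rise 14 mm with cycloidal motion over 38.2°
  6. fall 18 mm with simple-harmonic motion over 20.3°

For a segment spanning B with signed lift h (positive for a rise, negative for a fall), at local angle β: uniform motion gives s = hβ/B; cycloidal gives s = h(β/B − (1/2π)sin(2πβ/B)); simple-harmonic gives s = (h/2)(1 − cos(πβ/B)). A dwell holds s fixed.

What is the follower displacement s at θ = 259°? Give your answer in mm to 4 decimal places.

seg 1 [0°–143.5°] dwell: s stays 0.0000
seg 2 [143.5°–206.4°] cycloidal, h=13: full span → s += 13 → s = 13.0000
seg 3 [206.4°–246.9°] uniform, h=8: full span → s += 8 → s = 21.0000
seg 4 [246.9°–301.5°] cycloidal, h=8: θ=259° here. β=12.1, B=54.6. 8·(0.2216 − sin(2π·0.2216)/(2π)) = 0.5199 → s = 21.5199

21.5199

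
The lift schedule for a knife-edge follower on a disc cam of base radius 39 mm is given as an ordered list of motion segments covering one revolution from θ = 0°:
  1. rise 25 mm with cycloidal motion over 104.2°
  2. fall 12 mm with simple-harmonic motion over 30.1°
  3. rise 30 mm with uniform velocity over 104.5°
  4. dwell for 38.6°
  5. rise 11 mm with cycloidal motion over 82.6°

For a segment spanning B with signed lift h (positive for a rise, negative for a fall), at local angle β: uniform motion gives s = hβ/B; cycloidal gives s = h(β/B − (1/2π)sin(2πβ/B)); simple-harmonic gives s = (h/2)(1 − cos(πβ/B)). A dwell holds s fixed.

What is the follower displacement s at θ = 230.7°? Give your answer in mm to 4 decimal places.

seg 1 [0°–104.2°] cycloidal, h=25: full span → s += 25 → s = 25.0000
seg 2 [104.2°–134.3°] simple-harmonic, h=-12: full span → s += -12 → s = 13.0000
seg 3 [134.3°–238.8°] uniform, h=30: θ=230.7° here. β=96.4, B=104.5. 30·96.4/104.5 = 27.6746 → s = 40.6746

40.6746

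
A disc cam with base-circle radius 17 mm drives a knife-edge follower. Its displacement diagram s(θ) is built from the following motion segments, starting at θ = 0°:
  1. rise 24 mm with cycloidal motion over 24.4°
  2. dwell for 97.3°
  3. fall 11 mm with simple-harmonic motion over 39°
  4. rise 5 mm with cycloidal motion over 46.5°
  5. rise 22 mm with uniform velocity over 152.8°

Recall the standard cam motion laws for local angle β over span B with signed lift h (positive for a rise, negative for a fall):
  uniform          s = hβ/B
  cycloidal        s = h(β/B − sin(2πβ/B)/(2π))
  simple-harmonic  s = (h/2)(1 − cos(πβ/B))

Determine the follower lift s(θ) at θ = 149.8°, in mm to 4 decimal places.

seg 1 [0°–24.4°] cycloidal, h=24: full span → s += 24 → s = 24.0000
seg 2 [24.4°–121.7°] dwell: s stays 24.0000
seg 3 [121.7°–160.7°] simple-harmonic, h=-11: θ=149.8° here. β=28.1, B=39. -11/2·(1 − cos(π·0.7205)) = -9.0127 → s = 14.9873

14.9873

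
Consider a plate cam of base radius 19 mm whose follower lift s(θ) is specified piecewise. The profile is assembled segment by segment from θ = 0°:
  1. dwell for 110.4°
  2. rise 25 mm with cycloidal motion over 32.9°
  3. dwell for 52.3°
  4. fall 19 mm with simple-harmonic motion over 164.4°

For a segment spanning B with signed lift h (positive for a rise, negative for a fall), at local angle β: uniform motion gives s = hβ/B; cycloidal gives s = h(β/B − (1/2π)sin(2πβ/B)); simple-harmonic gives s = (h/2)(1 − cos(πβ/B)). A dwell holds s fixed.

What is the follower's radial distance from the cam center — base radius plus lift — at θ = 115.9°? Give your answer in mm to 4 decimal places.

seg 1 [0°–110.4°] dwell: s stays 0.0000
seg 2 [110.4°–143.3°] cycloidal, h=25: θ=115.9° here. β=5.5, B=32.9. 25·(0.1672 − sin(2π·0.1672)/(2π)) = 0.7272 → s = 0.7272
radial distance = base radius + s = 19 + 0.7272 = 19.7272

19.7272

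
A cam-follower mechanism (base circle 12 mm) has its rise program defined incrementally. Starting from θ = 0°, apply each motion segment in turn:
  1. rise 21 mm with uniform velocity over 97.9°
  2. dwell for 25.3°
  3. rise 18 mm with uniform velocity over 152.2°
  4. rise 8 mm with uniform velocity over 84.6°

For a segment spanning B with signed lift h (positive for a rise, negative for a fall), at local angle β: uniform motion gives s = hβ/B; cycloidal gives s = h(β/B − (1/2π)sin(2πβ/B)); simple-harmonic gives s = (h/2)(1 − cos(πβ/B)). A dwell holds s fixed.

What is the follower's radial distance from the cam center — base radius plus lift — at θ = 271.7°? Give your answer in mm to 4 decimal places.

seg 1 [0°–97.9°] uniform, h=21: full span → s += 21 → s = 21.0000
seg 2 [97.9°–123.2°] dwell: s stays 21.0000
seg 3 [123.2°–275.4°] uniform, h=18: θ=271.7° here. β=148.5, B=152.2. 18·148.5/152.2 = 17.5624 → s = 38.5624
radial distance = base radius + s = 12 + 38.5624 = 50.5624

50.5624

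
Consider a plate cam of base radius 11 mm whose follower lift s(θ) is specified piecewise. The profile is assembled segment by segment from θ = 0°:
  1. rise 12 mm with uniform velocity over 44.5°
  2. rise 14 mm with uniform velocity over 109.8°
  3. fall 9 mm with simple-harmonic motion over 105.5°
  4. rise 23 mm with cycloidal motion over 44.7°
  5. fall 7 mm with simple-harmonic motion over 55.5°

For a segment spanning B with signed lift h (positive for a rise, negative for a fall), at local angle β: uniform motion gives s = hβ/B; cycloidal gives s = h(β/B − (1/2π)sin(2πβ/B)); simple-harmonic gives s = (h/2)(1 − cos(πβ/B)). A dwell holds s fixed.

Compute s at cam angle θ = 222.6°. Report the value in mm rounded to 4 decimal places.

seg 1 [0°–44.5°] uniform, h=12: full span → s += 12 → s = 12.0000
seg 2 [44.5°–154.3°] uniform, h=14: full span → s += 14 → s = 26.0000
seg 3 [154.3°–259.8°] simple-harmonic, h=-9: θ=222.6° here. β=68.3, B=105.5. -9/2·(1 − cos(π·0.6474)) = -6.5101 → s = 19.4899

19.4899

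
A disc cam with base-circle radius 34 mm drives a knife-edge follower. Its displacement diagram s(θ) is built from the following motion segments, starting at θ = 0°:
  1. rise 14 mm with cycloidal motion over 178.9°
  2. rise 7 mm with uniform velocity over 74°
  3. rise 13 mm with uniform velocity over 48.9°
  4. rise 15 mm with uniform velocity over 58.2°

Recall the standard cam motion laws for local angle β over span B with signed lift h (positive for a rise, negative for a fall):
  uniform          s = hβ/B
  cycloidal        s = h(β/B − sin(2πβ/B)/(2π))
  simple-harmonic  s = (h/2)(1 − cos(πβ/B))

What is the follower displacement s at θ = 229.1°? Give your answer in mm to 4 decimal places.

seg 1 [0°–178.9°] cycloidal, h=14: full span → s += 14 → s = 14.0000
seg 2 [178.9°–252.9°] uniform, h=7: θ=229.1° here. β=50.2, B=74. 7·50.2/74 = 4.7486 → s = 18.7486

18.7486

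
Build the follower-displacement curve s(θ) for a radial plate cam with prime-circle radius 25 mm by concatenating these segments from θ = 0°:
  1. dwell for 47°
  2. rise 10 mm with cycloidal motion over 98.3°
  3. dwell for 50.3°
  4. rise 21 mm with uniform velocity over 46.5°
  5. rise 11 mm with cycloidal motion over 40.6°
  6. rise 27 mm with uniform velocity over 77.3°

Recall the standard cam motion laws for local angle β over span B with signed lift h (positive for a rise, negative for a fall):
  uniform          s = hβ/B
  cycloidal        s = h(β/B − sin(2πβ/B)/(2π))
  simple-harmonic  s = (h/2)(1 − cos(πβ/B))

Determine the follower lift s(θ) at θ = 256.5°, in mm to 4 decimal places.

seg 1 [0°–47°] dwell: s stays 0.0000
seg 2 [47°–145.3°] cycloidal, h=10: full span → s += 10 → s = 10.0000
seg 3 [145.3°–195.6°] dwell: s stays 10.0000
seg 4 [195.6°–242.1°] uniform, h=21: full span → s += 21 → s = 31.0000
seg 5 [242.1°–282.7°] cycloidal, h=11: θ=256.5° here. β=14.4, B=40.6. 11·(0.3547 − sin(2π·0.3547)/(2π)) = 2.5160 → s = 33.5160

33.5160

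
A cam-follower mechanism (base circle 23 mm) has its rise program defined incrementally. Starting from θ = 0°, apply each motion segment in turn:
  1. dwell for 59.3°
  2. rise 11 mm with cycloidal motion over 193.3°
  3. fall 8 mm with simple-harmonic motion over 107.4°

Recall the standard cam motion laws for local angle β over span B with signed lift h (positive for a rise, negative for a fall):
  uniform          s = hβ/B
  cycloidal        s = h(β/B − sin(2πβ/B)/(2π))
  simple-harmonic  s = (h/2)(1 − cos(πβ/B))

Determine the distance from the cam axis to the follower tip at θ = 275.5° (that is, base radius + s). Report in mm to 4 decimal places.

seg 1 [0°–59.3°] dwell: s stays 0.0000
seg 2 [59.3°–252.6°] cycloidal, h=11: full span → s += 11 → s = 11.0000
seg 3 [252.6°–360°] simple-harmonic, h=-8: θ=275.5° here. β=22.9, B=107.4. -8/2·(1 − cos(π·0.2132)) = -0.8644 → s = 10.1356
radial distance = base radius + s = 23 + 10.1356 = 33.1356

33.1356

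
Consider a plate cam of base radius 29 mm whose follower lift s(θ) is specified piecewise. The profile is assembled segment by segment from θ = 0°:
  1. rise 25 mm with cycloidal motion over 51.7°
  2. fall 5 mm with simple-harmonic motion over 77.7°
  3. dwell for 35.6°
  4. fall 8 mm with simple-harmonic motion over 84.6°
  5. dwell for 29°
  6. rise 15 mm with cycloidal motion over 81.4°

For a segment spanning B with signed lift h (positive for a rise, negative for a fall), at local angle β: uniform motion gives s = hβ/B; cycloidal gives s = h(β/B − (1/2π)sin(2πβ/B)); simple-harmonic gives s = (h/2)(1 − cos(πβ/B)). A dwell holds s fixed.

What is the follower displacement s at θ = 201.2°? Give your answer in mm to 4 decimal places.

seg 1 [0°–51.7°] cycloidal, h=25: full span → s += 25 → s = 25.0000
seg 2 [51.7°–129.4°] simple-harmonic, h=-5: full span → s += -5 → s = 20.0000
seg 3 [129.4°–165°] dwell: s stays 20.0000
seg 4 [165°–249.6°] simple-harmonic, h=-8: θ=201.2° here. β=36.2, B=84.6. -8/2·(1 − cos(π·0.4279)) = -3.1016 → s = 16.8984

16.8984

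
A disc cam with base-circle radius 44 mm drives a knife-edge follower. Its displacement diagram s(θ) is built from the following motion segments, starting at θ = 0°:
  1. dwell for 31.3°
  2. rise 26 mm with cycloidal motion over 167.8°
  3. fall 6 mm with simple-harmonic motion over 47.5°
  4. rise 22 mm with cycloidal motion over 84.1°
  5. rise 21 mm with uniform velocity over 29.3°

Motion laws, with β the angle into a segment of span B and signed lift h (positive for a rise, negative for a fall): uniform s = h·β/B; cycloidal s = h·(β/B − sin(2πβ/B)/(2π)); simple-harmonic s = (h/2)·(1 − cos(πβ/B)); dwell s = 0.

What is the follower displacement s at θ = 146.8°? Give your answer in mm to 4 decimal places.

seg 1 [0°–31.3°] dwell: s stays 0.0000
seg 2 [31.3°–199.1°] cycloidal, h=26: θ=146.8° here. β=115.5, B=167.8. 26·(0.6883 − sin(2π·0.6883)/(2π)) = 21.7274 → s = 21.7274

21.7274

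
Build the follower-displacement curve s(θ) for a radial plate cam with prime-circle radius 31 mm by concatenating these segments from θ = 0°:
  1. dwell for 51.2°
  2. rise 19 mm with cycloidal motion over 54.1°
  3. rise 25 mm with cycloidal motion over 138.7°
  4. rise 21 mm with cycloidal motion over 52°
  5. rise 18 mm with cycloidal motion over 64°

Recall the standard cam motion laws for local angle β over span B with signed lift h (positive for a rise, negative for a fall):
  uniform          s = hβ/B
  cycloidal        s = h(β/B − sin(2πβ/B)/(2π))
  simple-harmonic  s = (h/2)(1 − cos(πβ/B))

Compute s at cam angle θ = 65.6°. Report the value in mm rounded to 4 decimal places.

seg 1 [0°–51.2°] dwell: s stays 0.0000
seg 2 [51.2°–105.3°] cycloidal, h=19: θ=65.6° here. β=14.4, B=54.1. 19·(0.2662 − sin(2π·0.2662)/(2π)) = 2.0490 → s = 2.0490

2.0490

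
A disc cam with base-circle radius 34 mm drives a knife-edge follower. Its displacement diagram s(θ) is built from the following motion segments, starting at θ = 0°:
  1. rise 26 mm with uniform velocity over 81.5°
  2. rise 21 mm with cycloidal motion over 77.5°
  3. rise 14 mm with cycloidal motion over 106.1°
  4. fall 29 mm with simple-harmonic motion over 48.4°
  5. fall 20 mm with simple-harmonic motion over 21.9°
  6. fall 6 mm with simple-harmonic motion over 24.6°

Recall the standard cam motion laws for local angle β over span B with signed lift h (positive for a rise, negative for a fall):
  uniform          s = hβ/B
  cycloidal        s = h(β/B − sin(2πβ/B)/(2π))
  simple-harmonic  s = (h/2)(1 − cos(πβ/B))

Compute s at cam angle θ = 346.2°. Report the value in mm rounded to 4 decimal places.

seg 1 [0°–81.5°] uniform, h=26: full span → s += 26 → s = 26.0000
seg 2 [81.5°–159°] cycloidal, h=21: full span → s += 21 → s = 47.0000
seg 3 [159°–265.1°] cycloidal, h=14: full span → s += 14 → s = 61.0000
seg 4 [265.1°–313.5°] simple-harmonic, h=-29: full span → s += -29 → s = 32.0000
seg 5 [313.5°–335.4°] simple-harmonic, h=-20: full span → s += -20 → s = 12.0000
seg 6 [335.4°–360°] simple-harmonic, h=-6: θ=346.2° here. β=10.8, B=24.6. -6/2·(1 − cos(π·0.4390)) = -2.4288 → s = 9.5712

9.5712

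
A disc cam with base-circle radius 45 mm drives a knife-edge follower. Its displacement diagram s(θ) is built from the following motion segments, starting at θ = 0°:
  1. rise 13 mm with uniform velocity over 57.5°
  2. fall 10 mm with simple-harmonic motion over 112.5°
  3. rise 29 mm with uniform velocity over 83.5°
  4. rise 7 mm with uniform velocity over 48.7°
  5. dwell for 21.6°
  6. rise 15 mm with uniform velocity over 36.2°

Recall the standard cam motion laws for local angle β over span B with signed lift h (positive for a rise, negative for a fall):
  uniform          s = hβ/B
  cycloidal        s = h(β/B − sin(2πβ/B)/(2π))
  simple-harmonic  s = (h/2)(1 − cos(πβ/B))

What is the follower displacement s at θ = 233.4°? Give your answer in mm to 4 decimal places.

seg 1 [0°–57.5°] uniform, h=13: full span → s += 13 → s = 13.0000
seg 2 [57.5°–170°] simple-harmonic, h=-10: full span → s += -10 → s = 3.0000
seg 3 [170°–253.5°] uniform, h=29: θ=233.4° here. β=63.4, B=83.5. 29·63.4/83.5 = 22.0192 → s = 25.0192

25.0192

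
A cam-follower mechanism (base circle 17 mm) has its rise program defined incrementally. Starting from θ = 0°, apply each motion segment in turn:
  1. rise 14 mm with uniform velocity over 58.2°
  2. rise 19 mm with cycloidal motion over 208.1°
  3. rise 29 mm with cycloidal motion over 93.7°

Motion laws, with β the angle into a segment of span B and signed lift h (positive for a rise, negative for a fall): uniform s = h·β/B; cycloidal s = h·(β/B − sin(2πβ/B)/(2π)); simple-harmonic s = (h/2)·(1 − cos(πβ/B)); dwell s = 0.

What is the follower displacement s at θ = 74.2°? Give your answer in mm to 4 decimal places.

seg 1 [0°–58.2°] uniform, h=14: full span → s += 14 → s = 14.0000
seg 2 [58.2°–266.3°] cycloidal, h=19: θ=74.2° here. β=16, B=208.1. 19·(0.0769 − sin(2π·0.0769)/(2π)) = 0.0562 → s = 14.0562

14.0562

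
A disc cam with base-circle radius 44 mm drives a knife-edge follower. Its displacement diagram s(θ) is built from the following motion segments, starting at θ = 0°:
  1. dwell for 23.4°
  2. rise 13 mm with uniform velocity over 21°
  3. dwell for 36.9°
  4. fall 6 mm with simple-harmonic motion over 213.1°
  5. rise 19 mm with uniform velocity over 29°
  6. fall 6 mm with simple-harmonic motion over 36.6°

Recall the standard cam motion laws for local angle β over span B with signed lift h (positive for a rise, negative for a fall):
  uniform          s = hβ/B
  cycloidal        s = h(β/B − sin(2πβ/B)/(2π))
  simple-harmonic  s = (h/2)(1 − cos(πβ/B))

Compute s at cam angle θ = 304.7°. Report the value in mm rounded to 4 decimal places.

seg 1 [0°–23.4°] dwell: s stays 0.0000
seg 2 [23.4°–44.4°] uniform, h=13: full span → s += 13 → s = 13.0000
seg 3 [44.4°–81.3°] dwell: s stays 13.0000
seg 4 [81.3°–294.4°] simple-harmonic, h=-6: full span → s += -6 → s = 7.0000
seg 5 [294.4°–323.4°] uniform, h=19: θ=304.7° here. β=10.3, B=29. 19·10.3/29 = 6.7483 → s = 13.7483

13.7483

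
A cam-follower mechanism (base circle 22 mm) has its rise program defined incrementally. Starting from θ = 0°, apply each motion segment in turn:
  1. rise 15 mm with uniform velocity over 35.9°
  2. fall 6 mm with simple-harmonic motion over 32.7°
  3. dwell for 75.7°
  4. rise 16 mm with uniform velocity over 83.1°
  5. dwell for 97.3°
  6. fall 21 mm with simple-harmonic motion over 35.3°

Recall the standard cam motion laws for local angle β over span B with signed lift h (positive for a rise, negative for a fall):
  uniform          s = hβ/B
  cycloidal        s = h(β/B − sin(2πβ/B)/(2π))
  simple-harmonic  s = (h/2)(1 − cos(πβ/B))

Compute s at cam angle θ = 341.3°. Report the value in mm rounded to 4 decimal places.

seg 1 [0°–35.9°] uniform, h=15: full span → s += 15 → s = 15.0000
seg 2 [35.9°–68.6°] simple-harmonic, h=-6: full span → s += -6 → s = 9.0000
seg 3 [68.6°–144.3°] dwell: s stays 9.0000
seg 4 [144.3°–227.4°] uniform, h=16: full span → s += 16 → s = 25.0000
seg 5 [227.4°–324.7°] dwell: s stays 25.0000
seg 6 [324.7°–360°] simple-harmonic, h=-21: θ=341.3° here. β=16.6, B=35.3. -21/2·(1 − cos(π·0.4703)) = -9.5202 → s = 15.4798

15.4798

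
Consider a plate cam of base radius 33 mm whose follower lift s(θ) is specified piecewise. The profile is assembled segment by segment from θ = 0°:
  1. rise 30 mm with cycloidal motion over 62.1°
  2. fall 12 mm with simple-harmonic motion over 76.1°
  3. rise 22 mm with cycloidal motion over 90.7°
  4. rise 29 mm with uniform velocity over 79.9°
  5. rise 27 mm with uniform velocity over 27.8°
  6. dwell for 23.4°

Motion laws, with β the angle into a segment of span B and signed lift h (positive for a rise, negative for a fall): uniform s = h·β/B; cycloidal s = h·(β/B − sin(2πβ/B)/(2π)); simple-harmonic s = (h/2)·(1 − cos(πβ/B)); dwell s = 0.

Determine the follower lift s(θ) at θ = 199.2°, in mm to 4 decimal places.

seg 1 [0°–62.1°] cycloidal, h=30: full span → s += 30 → s = 30.0000
seg 2 [62.1°–138.2°] simple-harmonic, h=-12: full span → s += -12 → s = 18.0000
seg 3 [138.2°–228.9°] cycloidal, h=22: θ=199.2° here. β=61, B=90.7. 22·(0.6725 − sin(2π·0.6725)/(2π)) = 17.8909 → s = 35.8909

35.8909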